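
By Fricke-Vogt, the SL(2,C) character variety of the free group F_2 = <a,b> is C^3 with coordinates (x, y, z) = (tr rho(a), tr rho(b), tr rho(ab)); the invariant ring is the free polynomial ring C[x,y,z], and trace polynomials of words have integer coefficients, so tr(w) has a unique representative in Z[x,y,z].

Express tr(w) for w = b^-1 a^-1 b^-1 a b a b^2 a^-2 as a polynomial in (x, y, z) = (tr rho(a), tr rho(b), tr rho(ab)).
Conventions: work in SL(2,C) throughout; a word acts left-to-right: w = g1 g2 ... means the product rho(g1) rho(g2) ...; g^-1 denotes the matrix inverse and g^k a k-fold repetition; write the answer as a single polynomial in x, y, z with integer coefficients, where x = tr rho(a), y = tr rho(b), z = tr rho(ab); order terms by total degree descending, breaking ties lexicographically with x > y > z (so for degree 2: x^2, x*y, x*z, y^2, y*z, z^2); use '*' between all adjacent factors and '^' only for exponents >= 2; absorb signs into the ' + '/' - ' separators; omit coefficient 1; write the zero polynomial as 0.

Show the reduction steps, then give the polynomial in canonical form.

-x^2*y^2*z^3 + x^3*y*z^2 + x*y^3*z^2 + x*y*z^4 - 3*x*y*z^2 - x^2*z - y^2*z - z^3 + x*y + 3*z

trace(a b a) = trace(a)*trace(b a) - trace(b)  (reduce the a square) = x*z - y
trace(b a b a) = trace(a b)*trace(a b) - trace(1)  (split on a) = z^2 - 2
trace(b a b) = trace(b)*trace(a b) - trace(a)  (reduce the b square) = y*z - x
trace(a^2 b a b) = trace(a)*trace(b a b a) - trace(b a b)  (reduce the a square) = x*z^2 - y*z - x
trace(a^2 b a) = trace(a)*trace(a b a) - trace(a b)  (reduce the a square) = x^2*z - x*y - z
trace(a b a b^2 a) = trace(b)*trace(a^2 b a b) - trace(a^2 b a)  (reduce the b square) = x*y*z^2 - x^2*z - y^2*z + z
trace(a b a b a b) = trace(a b)*trace(a b a b) - trace(a^-1 b^-1)  (split on a) = z^3 - 3*z
trace(a b a b^2 a b) = trace(b)*trace(a b a b a b) - trace(a b a b a)  (reduce the b square) = y*z^3 - x*z^2 - 2*y*z + x
trace(b^-1 a b a b^2 a) = trace(a b a b^2 a)*trace(b) - trace(a b a b^2 a b)  (eliminate b^-1) = x*y^2*z^2 - x^2*y*z - y^3*z - y*z^3 + x*z^2 + 3*y*z - x
trace(b^-2 a b a b^2 a) = trace(b^-1 a b a b^2 a)*trace(b) - trace(b^-1 a b a b^2 a b)  (eliminate b^-1) = x*y^3*z^2 - x^2*y^2*z - y^4*z - y^2*z^3 + x^2*z + 4*y^2*z - x*y - z
trace(a^-1 b^-2 a b a b^2) = trace(b^-2 a b a b^2)*trace(a) - trace(b^-2 a b a b^2 a)  (eliminate a^-1) = -x*y^3*z^2 + x^2*y^2*z + y^4*z + y^2*z^3 - 4*y^2*z + z
trace(b^-1 a b a b^2 a^-2 b^-1) = trace(a^-1 b^-2 a b a b^2)*trace(a) - trace(a^-1 b^-2 a b a b^2 a)  (eliminate a^-1) = -x^2*y^3*z^2 + x^3*y^2*z + x*y^4*z + x*y^2*z^3 - 4*x*y^2*z + y
trace(a^3 b a b) = trace(a)*trace(a b a b a) - trace(a b a b)  (reduce the a square) = x^2*z^2 - x*y*z - x^2 - z^2 + 2
trace(a^3 b a) = trace(a)*trace(a^2 b a) - trace(a^2 b)  (reduce the a square) = x^3*z - x^2*y - 2*x*z + y
trace(a^2 b a b^2 a) = trace(b)*trace(a^3 b a b) - trace(a^3 b a)  (reduce the b square) = x^2*y*z^2 - x^3*z - x*y^2*z - y*z^2 + 2*x*z + y
trace(a b^2 a b) = trace(b)*trace(a b a b) - trace(a b a)  (reduce the b square) = y*z^2 - x*z - y
trace(b^2) = trace(b)*trace(b) - trace(1)  (reduce the b square) = y^2 - 2
trace(a b^2 a) = trace(a)*trace(b^2 a) - trace(b^2)  (reduce the a square) = x*y*z - x^2 - y^2 + 2
trace(b a b^2 a b) = trace(b)*trace(a b^2 a b) - trace(a b^2 a)  (reduce the b square) = y^2*z^2 - 2*x*y*z + x^2 - 2
trace(a^2 b a b^2 a b) = trace(a)*trace(b a b^2 a b a) - trace(b a b^2 a b)  (reduce the a square) = x*y*z^3 - x^2*z^2 - y^2*z^2 + 2
trace(b^-1 a^2 b a b^2 a) = trace(a^2 b a b^2 a)*trace(b) - trace(a^2 b a b^2 a b)  (eliminate b^-1) = x^2*y^2*z^2 - x^3*y*z - x*y^3*z - x*y*z^3 + x^2*z^2 + 2*x*y*z + y^2 - 2
trace(b^-1 a^2 b a b^2 a^-1) = trace(b^-1 a^2 b a b^2)*trace(a) - trace(b^-1 a^2 b a b^2 a)  (eliminate a^-1) = -x^2*y^2*z^2 + x^3*y*z + x*y^3*z + x*y*z^3 - 3*x*y*z - x^2 - y^2 + 2
trace(a b a b^2 a^-2 b^-1 a) = trace(b^-1 a^2 b a b^2 a^-1)*trace(a) - trace(b^-1 a^2 b a b^2)  (eliminate a^-1) = -x^3*y^2*z^2 + x^4*y*z + x^2*y^3*z + x^2*y*z^3 - 3*x^2*y*z - x^3 - x*y^2 - x*z^2 + y*z + 3*x
trace(b a b a b^2) = trace(b)*trace(a b a b^2) - trace(a b a b)  (reduce the b square) = y^2*z^2 - x*y*z - y^2 - z^2 + 2
trace(b a b a b^2 a^-1) = trace(b a b a b^2)*trace(a) - trace(b a b a b^2 a)  (eliminate a^-1) = x*y^2*z^2 - x^2*y*z - y*z^3 - x*y^2 + 2*y*z + x
trace(b a b a b a b^2) = trace(b)*trace(b a b a b a b) - trace(b a b a b a)  (reduce the b square) = y^2*z^3 - x*y*z^2 - 2*y^2*z - z^3 + x*y + 3*z
trace(a b a b a b a b) = trace(a b a b a b)*trace(a b) - trace(b a b a)  (split on a) = z^4 - 4*z^2 + 2
trace(a b a b a b a) = trace(a)*trace(b a b a b a) - trace(b a b a b)  (reduce the a square) = x*z^3 - y*z^2 - 2*x*z + y
trace(b a b a b a b^2 a) = trace(b)*trace(a b a b a b a b) - trace(a b a b a b a)  (reduce the b square) = y*z^4 - x*z^3 - 3*y*z^2 + 2*x*z + y
trace(b a b a b a b^2 a^-1) = trace(b a b a b a b^2)*trace(a) - trace(b a b a b a b^2 a)  (eliminate a^-1) = x*y^2*z^3 - x^2*y*z^2 - y*z^4 - 2*x*y^2*z + x^2*y + 3*y*z^2 + x*z - y
trace(a b a b a b^2 a^-2 b) = trace(b a b a b a b^2 a^-1)*trace(a) - trace(b a b a b a b^2)  (eliminate a^-1) = x^2*y^2*z^3 - x^3*y*z^2 - x*y*z^4 - 2*x^2*y^2*z - y^2*z^3 + x^3*y + 4*x*y*z^2 + x^2*z + 2*y^2*z + z^3 - 2*x*y - 3*z
trace(a b a b^2 a^-2 b^-1 a b) = trace(a b a b a b^2 a^-2)*trace(b) - trace(a b a b a b^2 a^-2 b)  (eliminate b^-1) = -x^2*y^2*z^3 + x^3*y*z^2 + x*y^3*z^2 + x*y*z^4 + x^2*y^2*z - x^3*y - x*y^3 - 4*x*y*z^2 - x^2*z - z^3 + 3*x*y + 3*z
trace(b^-1 a b a b^2 a^-2 b^-1 a) = trace(a b a b^2 a^-2 b^-1 a)*trace(b) - trace(a b a b^2 a^-2 b^-1 a b)  (eliminate b^-1) = -x^3*y^3*z^2 + x^4*y^2*z + x^2*y^4*z + 2*x^2*y^2*z^3 - x^3*y*z^2 - x*y^3*z^2 - x*y*z^4 - 4*x^2*y^2*z + 3*x*y*z^2 + x^2*z + y^2*z + z^3 - 3*z
trace(b^-1 a^-1 b^-1 a b a b^2 a^-2) = trace(b^-1 a b a b^2 a^-2 b^-1)*trace(a) - trace(b^-1 a b a b^2 a^-2 b^-1 a)  (eliminate a^-1) = -x^2*y^2*z^3 + x^3*y*z^2 + x*y^3*z^2 + x*y*z^4 - 3*x*y*z^2 - x^2*z - y^2*z - z^3 + x*y + 3*z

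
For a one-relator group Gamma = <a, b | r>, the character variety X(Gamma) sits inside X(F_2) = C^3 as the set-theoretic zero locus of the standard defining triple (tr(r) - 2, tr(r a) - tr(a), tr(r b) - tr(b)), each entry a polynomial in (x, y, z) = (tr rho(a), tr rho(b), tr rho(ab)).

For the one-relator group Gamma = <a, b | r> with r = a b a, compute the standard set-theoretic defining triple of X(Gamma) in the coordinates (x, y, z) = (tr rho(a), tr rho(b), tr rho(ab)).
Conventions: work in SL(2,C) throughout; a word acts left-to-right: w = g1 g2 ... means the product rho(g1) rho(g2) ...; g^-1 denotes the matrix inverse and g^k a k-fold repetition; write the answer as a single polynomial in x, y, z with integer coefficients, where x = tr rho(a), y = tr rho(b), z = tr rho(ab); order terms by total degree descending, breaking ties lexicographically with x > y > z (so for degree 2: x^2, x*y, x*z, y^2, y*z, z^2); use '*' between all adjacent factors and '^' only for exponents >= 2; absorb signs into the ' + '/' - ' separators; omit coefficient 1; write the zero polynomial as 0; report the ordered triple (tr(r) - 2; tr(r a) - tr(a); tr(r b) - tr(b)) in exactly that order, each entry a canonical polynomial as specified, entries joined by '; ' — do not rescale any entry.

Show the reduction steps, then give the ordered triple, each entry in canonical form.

apply: trace(a b a) = trace(a) * trace(b a) - trace(b)  (reduce the a square) = x*z - y
trace(a b a^2) = trace(a) * trace(b a^2) - trace(b a)   [square of a] = x^2*z - x*y - z
apply: trace(a b a b) = trace(a b) * trace(a b) - trace(1)  (split on a) = z^2 - 2
assemble the triple (trace(r) - 2; trace(r a) - x; trace(r b) - y)

x*z - y - 2; x^2*z - x*y - x - z; z^2 - y - 2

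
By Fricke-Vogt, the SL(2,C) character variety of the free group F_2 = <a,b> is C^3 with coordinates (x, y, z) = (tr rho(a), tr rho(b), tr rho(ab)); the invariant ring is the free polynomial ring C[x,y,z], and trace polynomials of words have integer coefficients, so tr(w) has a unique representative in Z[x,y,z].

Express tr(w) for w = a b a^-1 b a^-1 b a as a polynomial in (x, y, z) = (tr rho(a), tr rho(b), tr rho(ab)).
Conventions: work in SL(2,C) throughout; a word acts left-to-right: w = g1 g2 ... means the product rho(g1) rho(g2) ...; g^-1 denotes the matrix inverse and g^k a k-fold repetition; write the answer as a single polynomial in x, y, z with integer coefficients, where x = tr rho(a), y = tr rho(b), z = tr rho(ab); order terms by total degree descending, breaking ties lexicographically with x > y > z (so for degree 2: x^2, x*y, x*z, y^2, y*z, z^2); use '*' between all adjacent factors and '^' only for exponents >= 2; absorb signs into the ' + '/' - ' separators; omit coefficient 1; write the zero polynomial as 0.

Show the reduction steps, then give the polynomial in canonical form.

x^3*y^2*z - x^4*y - x^2*y^3 - 2*x^2*y*z^2 + x^3*z + 2*x*y^2*z + x*z^3 + 3*x^2*y - y*z^2 - 4*x*z + y

so trace(b^2 a) = trace(b) * trace(a b) - trace(a)   [square of b] = y*z - x
trace(b^2) = trace(b) * trace(b) - trace(1)   [square of b] = y^2 - 2
trace(a^2 b^2) = trace(a) * trace(b^2 a) - trace(b^2)   [square of a] = x*y*z - x^2 - y^2 + 2
reduce: trace(a^2 b) = trace(a) * trace(b a) - trace(b)   [square of a] = x*z - y
reduce: trace(b a^2 b^2) = trace(b) * trace(a^2 b^2) - trace(a^2 b)   [square of b] = x*y^2*z - x^2*y - y^3 - x*z + 3*y
so trace(b a b a) = trace(a b) * trace(a b) - trace(1)   [split at a repeated a] = z^2 - 2
reduce: trace(a b a^2 b) = trace(a) * trace(b a b a) - trace(b a b)   [square of a] = x*z^2 - y*z - x
trace(a b a^2) = trace(a) * trace(a b a) - trace(a b)   [square of a] = x^2*z - x*y - z
so trace(b a^2 b^2 a) = trace(b) * trace(a b a^2 b) - trace(a b a^2)   [square of b] = x*y*z^2 - x^2*z - y^2*z + z
reduce: trace(b a^-1 b a^2 b) = trace(b a^2 b^2) * trace(a) - trace(b a^2 b^2 a)   [inverse elimination on a] = x^2*y^2*z - x^3*y - x*y^3 - x*y*z^2 + y^2*z + 3*x*y - z
so trace(b a b^2 a) = trace(b) * trace(a b a b) - trace(a b a)   [square of b] = y*z^2 - x*z - y
so trace(b a b^2) = trace(b) * trace(a b^2) - trace(a b)   [square of b] = y^2*z - x*y - z
trace(b a^2 b a b) = trace(a) * trace(b a b^2 a) - trace(b a b^2)   [square of a] = x*y*z^2 - x^2*z - y^2*z + z
reduce: trace(b a b a b a) = trace(a b) * trace(a b a b) - trace(a^-1 b^-1)   [split at a repeated a] = z^3 - 3*z
trace(b a^2 b a b a) = trace(a) * trace(b a b a b a) - trace(b a b a b)   [square of a] = x*z^3 - y*z^2 - 2*x*z + y
reduce: trace(b a^-1 b a^2 b a) = trace(b a^2 b a b) * trace(a) - trace(b a^2 b a b a)   [inverse elimination on a] = x^2*y*z^2 - x^3*z - x*y^2*z - x*z^3 + y*z^2 + 3*x*z - y
trace(a b a^-1 b a^-1 b a) = trace(b a^-1 b a^2 b) * trace(a) - trace(b a^-1 b a^2 b a)   [inverse elimination on a] = x^3*y^2*z - x^4*y - x^2*y^3 - 2*x^2*y*z^2 + x^3*z + 2*x*y^2*z + x*z^3 + 3*x^2*y - y*z^2 - 4*x*z + y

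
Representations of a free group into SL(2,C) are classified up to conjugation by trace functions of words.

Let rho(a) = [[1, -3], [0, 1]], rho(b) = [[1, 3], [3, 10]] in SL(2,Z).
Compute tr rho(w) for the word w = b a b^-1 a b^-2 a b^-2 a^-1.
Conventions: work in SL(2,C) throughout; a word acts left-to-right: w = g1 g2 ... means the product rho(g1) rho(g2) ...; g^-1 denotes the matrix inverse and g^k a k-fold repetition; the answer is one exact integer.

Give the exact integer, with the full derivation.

rho(b) = [[1, 3], [3, 10]]
... * rho(a) = [[1, -3], [0, 1]]  ->  [[1, 0], [3, 1]]
... * rho(b^-1) = [[10, -3], [-3, 1]]  ->  [[10, -3], [27, -8]]
... * rho(a) = [[1, -3], [0, 1]]  ->  [[10, -33], [27, -89]]
... * rho(b^-1) = [[10, -3], [-3, 1]]  ->  [[199, -63], [537, -170]]
... * rho(b^-1) = [[10, -3], [-3, 1]]  ->  [[2179, -660], [5880, -1781]]
... * rho(a) = [[1, -3], [0, 1]]  ->  [[2179, -7197], [5880, -19421]]
... * rho(b^-1) = [[10, -3], [-3, 1]]  ->  [[43381, -13734], [117063, -37061]]
... * rho(b^-1) = [[10, -3], [-3, 1]]  ->  [[475012, -143877], [1281813, -388250]]
... * rho(a^-1) = [[1, 3], [0, 1]]  ->  [[475012, 1281159], [1281813, 3457189]]
tr = 475012 + 3457189 = 3932201

3932201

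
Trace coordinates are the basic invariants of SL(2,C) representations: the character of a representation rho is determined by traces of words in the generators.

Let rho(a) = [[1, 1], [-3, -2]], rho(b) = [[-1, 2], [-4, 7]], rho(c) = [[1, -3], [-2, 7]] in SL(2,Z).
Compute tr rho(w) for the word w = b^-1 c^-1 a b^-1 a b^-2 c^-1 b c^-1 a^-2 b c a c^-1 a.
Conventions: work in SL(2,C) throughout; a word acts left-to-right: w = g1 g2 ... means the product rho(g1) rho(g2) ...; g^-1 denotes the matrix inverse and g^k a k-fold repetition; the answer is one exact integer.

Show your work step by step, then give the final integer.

rho(b^-1) = [[7, -2], [4, -1]]
... * rho(c^-1) = [[7, 3], [2, 1]]  ->  [[45, 19], [26, 11]]
... * rho(a) = [[1, 1], [-3, -2]]  ->  [[-12, 7], [-7, 4]]
... * rho(b^-1) = [[7, -2], [4, -1]]  ->  [[-56, 17], [-33, 10]]
... * rho(a) = [[1, 1], [-3, -2]]  ->  [[-107, -90], [-63, -53]]
... * rho(b^-1) = [[7, -2], [4, -1]]  ->  [[-1109, 304], [-653, 179]]
... * rho(b^-1) = [[7, -2], [4, -1]]  ->  [[-6547, 1914], [-3855, 1127]]
... * rho(c^-1) = [[7, 3], [2, 1]]  ->  [[-42001, -17727], [-24731, -10438]]
... * rho(b) = [[-1, 2], [-4, 7]]  ->  [[112909, -208091], [66483, -122528]]
... * rho(c^-1) = [[7, 3], [2, 1]]  ->  [[374181, 130636], [220325, 76921]]
... * rho(a^-1) = [[-2, -1], [3, 1]]  ->  [[-356454, -243545], [-209887, -143404]]
... * rho(a^-1) = [[-2, -1], [3, 1]]  ->  [[-17727, 112909], [-10438, 66483]]
... * rho(b) = [[-1, 2], [-4, 7]]  ->  [[-433909, 754909], [-255494, 444505]]
... * rho(c) = [[1, -3], [-2, 7]]  ->  [[-1943727, 6586090], [-1144504, 3878017]]
... * rho(a) = [[1, 1], [-3, -2]]  ->  [[-21701997, -15115907], [-12778555, -8900538]]
... * rho(c^-1) = [[7, 3], [2, 1]]  ->  [[-182145793, -80221898], [-107250961, -47236203]]
... * rho(a) = [[1, 1], [-3, -2]]  ->  [[58519901, -21701997], [34457648, -12778555]]
tr = 58519901 + -12778555 = 45741346

45741346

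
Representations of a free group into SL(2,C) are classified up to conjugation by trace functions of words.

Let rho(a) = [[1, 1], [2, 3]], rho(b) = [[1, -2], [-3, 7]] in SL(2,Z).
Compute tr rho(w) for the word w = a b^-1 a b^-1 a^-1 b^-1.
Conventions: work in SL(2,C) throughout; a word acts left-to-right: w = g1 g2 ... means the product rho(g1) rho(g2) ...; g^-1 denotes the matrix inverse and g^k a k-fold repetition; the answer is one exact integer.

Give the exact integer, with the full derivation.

4082

rho(a) = [[1, 1], [2, 3]]
... * rho(b^-1) = [[7, 2], [3, 1]]  ->  [[10, 3], [23, 7]]
... * rho(a) = [[1, 1], [2, 3]]  ->  [[16, 19], [37, 44]]
... * rho(b^-1) = [[7, 2], [3, 1]]  ->  [[169, 51], [391, 118]]
... * rho(a^-1) = [[3, -1], [-2, 1]]  ->  [[405, -118], [937, -273]]
... * rho(b^-1) = [[7, 2], [3, 1]]  ->  [[2481, 692], [5740, 1601]]
tr = 2481 + 1601 = 4082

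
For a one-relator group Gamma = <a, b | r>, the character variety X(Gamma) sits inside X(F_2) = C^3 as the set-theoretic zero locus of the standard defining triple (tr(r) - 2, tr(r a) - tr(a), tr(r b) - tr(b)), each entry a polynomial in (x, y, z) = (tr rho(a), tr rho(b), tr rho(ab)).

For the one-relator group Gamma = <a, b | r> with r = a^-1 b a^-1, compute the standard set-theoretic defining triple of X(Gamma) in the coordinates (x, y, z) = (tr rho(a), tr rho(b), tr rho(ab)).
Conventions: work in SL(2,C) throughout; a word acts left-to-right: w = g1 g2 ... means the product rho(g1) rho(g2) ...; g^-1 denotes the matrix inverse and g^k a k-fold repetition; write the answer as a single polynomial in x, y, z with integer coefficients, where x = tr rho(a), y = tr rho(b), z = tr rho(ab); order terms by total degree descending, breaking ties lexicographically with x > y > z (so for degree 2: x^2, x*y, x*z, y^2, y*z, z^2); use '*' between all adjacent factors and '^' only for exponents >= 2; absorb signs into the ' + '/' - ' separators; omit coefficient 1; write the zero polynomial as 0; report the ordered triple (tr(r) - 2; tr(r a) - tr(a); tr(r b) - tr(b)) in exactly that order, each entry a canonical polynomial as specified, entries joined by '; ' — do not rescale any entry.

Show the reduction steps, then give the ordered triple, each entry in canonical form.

x^2*y - x*z - y - 2; x*y - x - z; x^2*y^2 - 2*x*y*z + z^2 - y - 2

trace(b a^-1) = trace(b)*trace(a) - trace(b a)   [inverse elimination on a] = x*y - z
trace(a^-1 b a^-1) = trace(b a^-1)*trace(a) - trace(b)   [inverse elimination on a] = x^2*y - x*z - y
trace(b^2) = trace(b)*trace(b) - trace(1)   [square of b] = y^2 - 2
trace(b^2 a) = trace(b)*trace(a b) - trace(a)   [square of b] = y*z - x
trace(b a^-1 b) = trace(b^2)*trace(a) - trace(b^2 a)   [inverse elimination on a] = x*y^2 - y*z - x
trace(b a b a) = trace(b a)*trace(b a) - trace(1)   [split at a repeated b] = z^2 - 2
trace(b a^-1 b a) = trace(b a b)*trace(a) - trace(b a b a)   [inverse elimination on a] = x*y*z - x^2 - z^2 + 2
trace(a^-1 b a^-1 b) = trace(b a^-1 b)*trace(a) - trace(b a^-1 b a)   [inverse elimination on a] = x^2*y^2 - 2*x*y*z + z^2 - 2
assemble the triple (trace(r) - 2; trace(r a) - x; trace(r b) - y)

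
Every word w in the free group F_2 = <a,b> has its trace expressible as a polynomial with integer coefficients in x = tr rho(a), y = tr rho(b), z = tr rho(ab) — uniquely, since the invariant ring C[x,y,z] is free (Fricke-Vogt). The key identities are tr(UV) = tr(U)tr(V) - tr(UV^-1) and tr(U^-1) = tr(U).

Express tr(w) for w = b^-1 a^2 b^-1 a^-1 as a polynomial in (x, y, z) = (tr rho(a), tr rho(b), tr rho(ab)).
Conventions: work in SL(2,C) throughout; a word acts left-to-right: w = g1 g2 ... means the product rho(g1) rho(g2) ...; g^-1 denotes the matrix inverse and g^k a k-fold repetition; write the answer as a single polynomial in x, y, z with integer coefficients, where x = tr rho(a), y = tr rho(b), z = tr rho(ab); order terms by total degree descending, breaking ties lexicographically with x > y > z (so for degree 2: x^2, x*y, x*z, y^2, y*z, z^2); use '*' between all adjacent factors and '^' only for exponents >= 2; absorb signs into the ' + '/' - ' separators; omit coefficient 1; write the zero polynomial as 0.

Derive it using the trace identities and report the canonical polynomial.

trace(a^2) = trace(a) trace(a) - trace(1)   [square of a] = x^2 - 2
trace(a^2 b) = trace(a) trace(b a) - trace(b)   [square of a] = x*z - y
trace(b^-1 a^2) = trace(a^2) trace(b) - trace(a^2 b)   [inverse elimination on b] = x^2*y - x*z - y
use: trace(b^-1 a^2 b^-1) = trace(b^-1 a^2) trace(b) - trace(b^-1 a^2 b)   [inverse elimination on b] = x^2*y^2 - x*y*z - x^2 - y^2 + 2
apply: trace(a^3) = trace(a) trace(a^2) - trace(a)   [square of a] = x^3 - 3*x
use: trace(a^3 b) = trace(a) trace(b a^2) - trace(b a)   [square of a] = x^2*z - x*y - z
trace(a^2 b^-1 a) = trace(a^3) trace(b) - trace(a^3 b)   [inverse elimination on b] = x^3*y - x^2*z - 2*x*y + z
use: trace(b a b a) = trace(b a) trace(b a) - trace(1)   [split at a repeated b] = z^2 - 2
use: trace(b a b) = trace(b) trace(a b) - trace(a)   [square of b] = y*z - x
use: trace(a b a^2 b) = trace(a) trace(b a b a) - trace(b a b)   [square of a] = x*z^2 - y*z - x
trace(a^2 b^-1 a b) = trace(a b a^2) trace(b) - trace(a b a^2 b)   [inverse elimination on b] = x^2*y*z - x*y^2 - x*z^2 + x
apply: trace(b^-1 a^2 b^-1 a) = trace(a^2 b^-1 a) trace(b) - trace(a^2 b^-1 a b)   [inverse elimination on b] = x^3*y^2 - 2*x^2*y*z - x*y^2 + x*z^2 + y*z - x
trace(b^-1 a^2 b^-1 a^-1) = trace(b^-1 a^2 b^-1) trace(a) - trace(b^-1 a^2 b^-1 a)   [inverse elimination on a] = x^2*y*z - x^3 - x*z^2 - y*z + 3*x

x^2*y*z - x^3 - x*z^2 - y*z + 3*x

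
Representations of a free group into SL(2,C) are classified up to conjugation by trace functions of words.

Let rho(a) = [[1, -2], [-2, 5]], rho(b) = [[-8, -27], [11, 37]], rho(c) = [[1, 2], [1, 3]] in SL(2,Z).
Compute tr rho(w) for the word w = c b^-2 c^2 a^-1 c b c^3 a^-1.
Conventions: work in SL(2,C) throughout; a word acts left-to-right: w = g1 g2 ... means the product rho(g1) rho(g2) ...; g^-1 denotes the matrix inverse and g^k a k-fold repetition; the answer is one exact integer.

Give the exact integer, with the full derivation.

487085218

rho(c) = [[1, 2], [1, 3]]
... * rho(b^-1) = [[37, 27], [-11, -8]]  ->  [[15, 11], [4, 3]]
... * rho(b^-1) = [[37, 27], [-11, -8]]  ->  [[434, 317], [115, 84]]
... * rho(c) = [[1, 2], [1, 3]]  ->  [[751, 1819], [199, 482]]
... * rho(c) = [[1, 2], [1, 3]]  ->  [[2570, 6959], [681, 1844]]
... * rho(a^-1) = [[5, 2], [2, 1]]  ->  [[26768, 12099], [7093, 3206]]
... * rho(c) = [[1, 2], [1, 3]]  ->  [[38867, 89833], [10299, 23804]]
... * rho(b) = [[-8, -27], [11, 37]]  ->  [[677227, 2274412], [179452, 602675]]
... * rho(c) = [[1, 2], [1, 3]]  ->  [[2951639, 8177690], [782127, 2166929]]
... * rho(c) = [[1, 2], [1, 3]]  ->  [[11129329, 30436348], [2949056, 8065041]]
... * rho(c) = [[1, 2], [1, 3]]  ->  [[41565677, 113567702], [11014097, 30093235]]
... * rho(a^-1) = [[5, 2], [2, 1]]  ->  [[434963789, 196699056], [115256955, 52121429]]
tr = 434963789 + 52121429 = 487085218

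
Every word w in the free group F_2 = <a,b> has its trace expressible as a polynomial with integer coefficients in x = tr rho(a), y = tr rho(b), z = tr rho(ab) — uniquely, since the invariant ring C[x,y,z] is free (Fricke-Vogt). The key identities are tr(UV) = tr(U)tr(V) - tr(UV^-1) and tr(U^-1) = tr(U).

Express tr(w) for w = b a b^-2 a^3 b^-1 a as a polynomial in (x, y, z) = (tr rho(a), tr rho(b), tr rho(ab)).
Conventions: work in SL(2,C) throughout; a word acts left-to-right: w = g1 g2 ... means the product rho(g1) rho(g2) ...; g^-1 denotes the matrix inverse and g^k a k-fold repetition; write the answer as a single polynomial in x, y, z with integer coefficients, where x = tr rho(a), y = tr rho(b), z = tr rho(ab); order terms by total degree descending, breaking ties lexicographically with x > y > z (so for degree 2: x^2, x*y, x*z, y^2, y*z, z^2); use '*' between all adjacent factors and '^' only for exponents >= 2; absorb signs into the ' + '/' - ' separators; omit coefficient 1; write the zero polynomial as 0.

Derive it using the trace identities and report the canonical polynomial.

trace(b a^2) = trace(a) trace(b a) - trace(b)   [square of a] = x*z - y
trace(b a^3) = trace(a) trace(b a^2) - trace(b a)   [square of a] = x^2*z - x*y - z
trace(a^3 b a) = trace(a) trace(b a^3) - trace(b a^2)   [square of a] = x^3*z - x^2*y - 2*x*z + y
trace(a b a^4) = trace(a) trace(a^3 b a) - trace(a^3 b)   [square of a] = x^4*z - x^3*y - 3*x^2*z + 2*x*y + z
trace(b a b a) = trace(a b) trace(a b) - trace(1)   [split at a repeated a] = z^2 - 2
trace(b a b) = trace(b) trace(a b) - trace(a)   [square of b] = y*z - x
trace(a b a b a) = trace(a) trace(b a b a) - trace(b a b)   [square of a] = x*z^2 - y*z - x
trace(a^2 b a b a) = trace(a) trace(a b a b a) - trace(a b a b)   [square of a] = x^2*z^2 - x*y*z - x^2 - z^2 + 2
trace(a b a^4 b) = trace(a) trace(a^2 b a b a) - trace(a^2 b a b)   [square of a] = x^3*z^2 - x^2*y*z - x^3 - 2*x*z^2 + y*z + 3*x
trace(a^3 b^-1 a b a) = trace(a b a^4) trace(b) - trace(a b a^4 b)   [inverse elimination on b] = x^4*y*z - x^3*y^2 - x^3*z^2 - 2*x^2*y*z + x^3 + 2*x*y^2 + 2*x*z^2 - 3*x
trace(b a b a b a) = trace(b a) trace(b a b a) - trace(b^-1 a^-1)   [split at a repeated b] = z^3 - 3*z
trace(b a b a b) = trace(b) trace(a b a b) - trace(a b a)   [square of b] = y*z^2 - x*z - y
trace(a b a b a b a) = trace(a) trace(b a b a b a) - trace(b a b a b)   [square of a] = x*z^3 - y*z^2 - 2*x*z + y
trace(a b a b a^3 b) = trace(a) trace(a b a b a b a) - trace(a b a b a b)   [square of a] = x^2*z^3 - x*y*z^2 - 2*x^2*z - z^3 + x*y + 3*z
trace(a^3 b^-1 a b a b) = trace(a b a b a^3) trace(b) - trace(a b a b a^3 b)   [inverse elimination on b] = x^3*y*z^2 - x^2*y^2*z - x^2*z^3 - x^3*y - x*y*z^2 + 2*x^2*z + y^2*z + z^3 + 2*x*y - 3*z
trace(a^3 b^-1 a b a b^-1) = trace(a^3 b^-1 a b a) trace(b) - trace(a^3 b^-1 a b a b)   [inverse elimination on b] = x^4*y^2*z - x^3*y^3 - 2*x^3*y*z^2 - x^2*y^2*z + x^2*z^3 + 2*x^3*y + 2*x*y^3 + 3*x*y*z^2 - 2*x^2*z - y^2*z - z^3 - 5*x*y + 3*z
trace(b a b^-2 a^3 b^-1 a) = trace(a^3 b^-1 a b a b^-1) trace(b) - trace(a^3 b^-1 a b a)   [inverse elimination on b] = x^4*y^3*z - x^3*y^4 - 2*x^3*y^2*z^2 - x^4*y*z - x^2*y^3*z + x^2*y*z^3 + 3*x^3*y^2 + x^3*z^2 + 2*x*y^4 + 3*x*y^2*z^2 - y^3*z - y*z^3 - x^3 - 7*x*y^2 - 2*x*z^2 + 3*y*z + 3*x

x^4*y^3*z - x^3*y^4 - 2*x^3*y^2*z^2 - x^4*y*z - x^2*y^3*z + x^2*y*z^3 + 3*x^3*y^2 + x^3*z^2 + 2*x*y^4 + 3*x*y^2*z^2 - y^3*z - y*z^3 - x^3 - 7*x*y^2 - 2*x*z^2 + 3*y*z + 3*x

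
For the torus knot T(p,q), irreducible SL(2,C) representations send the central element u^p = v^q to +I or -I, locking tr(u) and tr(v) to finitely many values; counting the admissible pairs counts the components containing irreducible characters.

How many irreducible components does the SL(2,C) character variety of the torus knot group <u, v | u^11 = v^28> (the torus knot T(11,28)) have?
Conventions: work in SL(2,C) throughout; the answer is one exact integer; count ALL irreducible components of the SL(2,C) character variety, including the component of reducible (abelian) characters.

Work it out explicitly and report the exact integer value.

For T(11,28): irreducibility forces the central element u^11 = v^28 to one of +I, -I.
On an irreducible component, tr(u) is locked at 2*cos(pi*alpha/11) for some alpha in 1..10, and tr(v) at 2*cos(pi*beta/28) for some beta in 1..27.
u^11 = (-1)^alpha I and v^28 = (-1)^beta I must agree, so alpha and beta have equal parity.
Counting: 5 odd alphas x 14 odd betas + 5 even alphas x 13 even betas = 70 + 65 = 135.
That is 135 components of irreducible characters, and with the reducible (abelian) component the total is 136.

136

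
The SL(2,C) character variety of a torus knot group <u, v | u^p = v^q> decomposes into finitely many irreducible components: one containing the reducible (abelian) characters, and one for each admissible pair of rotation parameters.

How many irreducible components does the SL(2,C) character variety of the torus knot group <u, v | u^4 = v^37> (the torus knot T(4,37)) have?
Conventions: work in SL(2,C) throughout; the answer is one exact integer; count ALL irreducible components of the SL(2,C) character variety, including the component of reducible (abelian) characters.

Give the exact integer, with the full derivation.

Gamma = < u, v | u^4 = v^37 > (torus knot T(4,37)); the central element u^4 = v^37 acts as +I or -I in any irreducible SL(2,C) representation.
So on each irreducible component the traces are pinned: tr(u) = 2*cos(pi*alpha/4) with 1 <= alpha <= 3, tr(v) = 2*cos(pi*beta/37) with 1 <= beta <= 36.
Consistency of u^4 = (-1)^alpha I with v^37 = (-1)^beta I forces alpha = beta (mod 2).
count pairs: odd alpha (2 choices) x odd beta (18), plus even alpha (1) x even beta (18): 2*18 + 1*18 = 54.
components with irreducible characters: 54; plus the single component of reducible (abelian) characters: total 55.

55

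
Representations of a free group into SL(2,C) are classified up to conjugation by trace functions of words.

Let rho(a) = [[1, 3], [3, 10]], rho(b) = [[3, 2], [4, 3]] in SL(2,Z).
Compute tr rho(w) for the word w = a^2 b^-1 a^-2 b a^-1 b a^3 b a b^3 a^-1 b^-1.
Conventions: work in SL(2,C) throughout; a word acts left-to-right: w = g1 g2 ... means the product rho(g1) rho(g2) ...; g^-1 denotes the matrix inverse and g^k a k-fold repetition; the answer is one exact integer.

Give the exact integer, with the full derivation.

rho(a) = [[1, 3], [3, 10]]
... * rho(a) = [[1, 3], [3, 10]]  ->  [[10, 33], [33, 109]]
... * rho(b^-1) = [[3, -2], [-4, 3]]  ->  [[-102, 79], [-337, 261]]
... * rho(a^-1) = [[10, -3], [-3, 1]]  ->  [[-1257, 385], [-4153, 1272]]
... * rho(a^-1) = [[10, -3], [-3, 1]]  ->  [[-13725, 4156], [-45346, 13731]]
... * rho(b) = [[3, 2], [4, 3]]  ->  [[-24551, -14982], [-81114, -49499]]
... * rho(a^-1) = [[10, -3], [-3, 1]]  ->  [[-200564, 58671], [-662643, 193843]]
... * rho(b) = [[3, 2], [4, 3]]  ->  [[-367008, -225115], [-1212557, -743757]]
... * rho(a) = [[1, 3], [3, 10]]  ->  [[-1042353, -3352174], [-3443828, -11075241]]
... * rho(a) = [[1, 3], [3, 10]]  ->  [[-11098875, -36648799], [-36669551, -121083894]]
... * rho(a) = [[1, 3], [3, 10]]  ->  [[-121045272, -399784615], [-399921233, -1320847593]]
... * rho(b) = [[3, 2], [4, 3]]  ->  [[-1962274276, -1441444389], [-6483154071, -4762385245]]
... * rho(a) = [[1, 3], [3, 10]]  ->  [[-6286607443, -20301266718], [-20770309806, -67073314663]]
... * rho(b) = [[3, 2], [4, 3]]  ->  [[-100064889201, -73477015040], [-330604188070, -242760563601]]
... * rho(b) = [[3, 2], [4, 3]]  ->  [[-594102727763, -420560823522], [-1962854818614, -1389490066943]]
... * rho(b) = [[3, 2], [4, 3]]  ->  [[-3464551477377, -2449887926092], [-11446524723614, -8094179838057]]
... * rho(a^-1) = [[10, -3], [-3, 1]]  ->  [[-27295850995494, 7943766506039], [-90182707721969, 26245394332785]]
... * rho(b^-1) = [[3, -2], [-4, 3]]  ->  [[-113662619010638, 78423001509105], [-375529700497047, 259101598442293]]
tr = -113662619010638 + 259101598442293 = 145438979431655

145438979431655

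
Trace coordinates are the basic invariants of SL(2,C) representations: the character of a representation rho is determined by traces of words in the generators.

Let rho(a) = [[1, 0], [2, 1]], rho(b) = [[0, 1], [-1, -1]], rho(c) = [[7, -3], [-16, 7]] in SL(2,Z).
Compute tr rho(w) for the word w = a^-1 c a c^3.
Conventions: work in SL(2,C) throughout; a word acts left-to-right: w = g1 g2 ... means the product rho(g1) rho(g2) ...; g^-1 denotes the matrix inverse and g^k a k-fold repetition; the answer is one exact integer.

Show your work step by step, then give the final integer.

rho(a^-1) = [[1, 0], [-2, 1]]
... * rho(c) = [[7, -3], [-16, 7]]  ->  [[7, -3], [-30, 13]]
... * rho(a) = [[1, 0], [2, 1]]  ->  [[1, -3], [-4, 13]]
... * rho(c) = [[7, -3], [-16, 7]]  ->  [[55, -24], [-236, 103]]
... * rho(c) = [[7, -3], [-16, 7]]  ->  [[769, -333], [-3300, 1429]]
... * rho(c) = [[7, -3], [-16, 7]]  ->  [[10711, -4638], [-45964, 19903]]
tr = 10711 + 19903 = 30614

30614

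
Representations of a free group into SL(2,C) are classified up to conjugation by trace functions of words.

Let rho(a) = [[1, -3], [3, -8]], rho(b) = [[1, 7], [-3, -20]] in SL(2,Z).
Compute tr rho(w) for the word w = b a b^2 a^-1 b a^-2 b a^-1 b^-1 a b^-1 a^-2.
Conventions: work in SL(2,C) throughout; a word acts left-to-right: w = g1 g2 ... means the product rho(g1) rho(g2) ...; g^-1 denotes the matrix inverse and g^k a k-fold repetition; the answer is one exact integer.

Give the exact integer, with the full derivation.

-418891004866123

rho(b) = [[1, 7], [-3, -20]]
... * rho(a) = [[1, -3], [3, -8]]  ->  [[22, -59], [-63, 169]]
... * rho(b) = [[1, 7], [-3, -20]]  ->  [[199, 1334], [-570, -3821]]
... * rho(b) = [[1, 7], [-3, -20]]  ->  [[-3803, -25287], [10893, 72430]]
... * rho(a^-1) = [[-8, 3], [-3, 1]]  ->  [[106285, -36696], [-304434, 105109]]
... * rho(b) = [[1, 7], [-3, -20]]  ->  [[216373, 1477915], [-619761, -4233218]]
... * rho(a^-1) = [[-8, 3], [-3, 1]]  ->  [[-6164729, 2127034], [17657742, -6092501]]
... * rho(a^-1) = [[-8, 3], [-3, 1]]  ->  [[42936730, -16367153], [-122984433, 46880725]]
... * rho(b) = [[1, 7], [-3, -20]]  ->  [[92038189, 627900170], [-263626608, -1798505531]]
... * rho(a^-1) = [[-8, 3], [-3, 1]]  ->  [[-2620006022, 904014737], [7504529457, -2589385355]]
... * rho(b^-1) = [[-20, -7], [3, 1]]  ->  [[55112164651, 19244056891], [-157858745205, -55121091554]]
... * rho(a) = [[1, -3], [3, -8]]  ->  [[112844335324, -319288949081], [-323222019867, 914544968047]]
... * rho(b^-1) = [[-20, -7], [3, 1]]  ->  [[-3214753553723, -1109199296349], [9208075301481, 3177099107116]]
... * rho(a^-1) = [[-8, 3], [-3, 1]]  ->  [[29045626318831, -10753459957518], [-83195899733196, 30801325011559]]
... * rho(a^-1) = [[-8, 3], [-3, 1]]  ->  [[-200104630678094, 76383418998975], [573163222830891, -218786374188029]]
tr = -200104630678094 + -218786374188029 = -418891004866123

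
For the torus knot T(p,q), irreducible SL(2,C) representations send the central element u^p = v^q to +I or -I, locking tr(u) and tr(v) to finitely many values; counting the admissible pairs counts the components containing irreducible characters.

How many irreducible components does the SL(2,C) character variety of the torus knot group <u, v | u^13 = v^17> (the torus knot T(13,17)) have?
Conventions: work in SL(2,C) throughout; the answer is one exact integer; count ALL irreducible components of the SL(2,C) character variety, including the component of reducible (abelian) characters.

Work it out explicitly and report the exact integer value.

97

In the torus knot group T(13,17), u^13 = v^17 is central, so an irreducible representation sends it to +I or -I (Schur).
On an irreducible component, tr(u) is locked at 2*cos(pi*alpha/13) for some alpha in 1..12, and tr(v) at 2*cos(pi*beta/17) for some beta in 1..16.
u^13 = (-1)^alpha I and v^17 = (-1)^beta I must agree, so alpha and beta have equal parity.
Enumerate parity-matched pairs: 6*8 odd-odd plus 6*8 even-even gives 96.
components with irreducible characters: 96; plus the single component of reducible (abelian) characters: total 97.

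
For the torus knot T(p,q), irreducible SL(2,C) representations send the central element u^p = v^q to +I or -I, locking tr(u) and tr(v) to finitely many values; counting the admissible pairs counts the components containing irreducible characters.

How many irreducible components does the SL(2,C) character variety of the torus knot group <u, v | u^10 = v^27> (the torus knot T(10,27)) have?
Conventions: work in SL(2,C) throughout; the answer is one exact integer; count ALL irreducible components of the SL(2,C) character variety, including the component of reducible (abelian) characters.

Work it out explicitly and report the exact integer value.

For T(10,27): irreducibility forces the central element u^10 = v^27 to one of +I, -I.
On an irreducible component, tr(u) is locked at 2*cos(pi*alpha/10) for some alpha in 1..9, and tr(v) at 2*cos(pi*beta/27) for some beta in 1..26.
u^10 = (-1)^alpha I and v^27 = (-1)^beta I must agree, so alpha and beta have equal parity.
Enumerate parity-matched pairs: 5*13 odd-odd plus 4*13 even-even gives 117.
components with irreducible characters: 117; plus the single component of reducible (abelian) characters: total 118.

118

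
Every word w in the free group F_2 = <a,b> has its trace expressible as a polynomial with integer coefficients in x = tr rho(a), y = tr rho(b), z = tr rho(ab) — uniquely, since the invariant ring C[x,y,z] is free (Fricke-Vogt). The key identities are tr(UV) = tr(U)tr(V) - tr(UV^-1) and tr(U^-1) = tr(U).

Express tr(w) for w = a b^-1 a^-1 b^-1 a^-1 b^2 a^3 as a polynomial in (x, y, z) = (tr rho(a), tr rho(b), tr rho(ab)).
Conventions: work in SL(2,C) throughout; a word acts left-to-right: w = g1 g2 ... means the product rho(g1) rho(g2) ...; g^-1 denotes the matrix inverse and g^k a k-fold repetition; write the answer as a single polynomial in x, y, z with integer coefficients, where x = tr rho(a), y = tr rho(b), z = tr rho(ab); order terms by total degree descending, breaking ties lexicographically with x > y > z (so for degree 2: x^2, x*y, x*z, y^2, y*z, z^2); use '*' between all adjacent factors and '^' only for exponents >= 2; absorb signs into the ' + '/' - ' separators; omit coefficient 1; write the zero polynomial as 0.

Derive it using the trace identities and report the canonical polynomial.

-x^4*y^2*z^2 + x^5*y*z + x^3*y^3*z + x^3*y*z^3 + 2*x^2*y^2*z^2 - 7*x^3*y*z - 2*x*y^3*z - 2*x*y*z^3 + x^4 + x^2*y^2 + x^2*z^2 + 9*x*y*z - 4*x^2 - y^2 - z^2 + 2

next, tr(b^2 a) = tr(b) * tr(a b) - tr(a)   [square of b] = y*z - x
next, tr(b^2) = tr(b) * tr(b) - tr(1)   [square of b] = y^2 - 2
and tr(b^2 a^2) = tr(a) * tr(b^2 a) - tr(b^2)   [square of a] = x*y*z - x^2 - y^2 + 2
tr(b^2 a^3) = tr(a) * tr(b^2 a^2) - tr(b^2 a)   [square of a] = x^2*y*z - x^3 - x*y^2 - y*z + 3*x
next, tr(b a^4 b) = tr(a) * tr(a b^2 a^2) - tr(a b^2 a)   [square of a] = x^3*y*z - x^4 - x^2*y^2 - 2*x*y*z + 4*x^2 + y^2 - 2
and tr(a b a) = tr(a) * tr(b a) - tr(b)   [square of a] = x*z - y
and tr(a b a^2) = tr(a) * tr(a b a) - tr(a b)   [square of a] = x^2*z - x*y - z
tr(b a^4) = tr(a) * tr(a b a^2) - tr(a b a)   [square of a] = x^3*z - x^2*y - 2*x*z + y
and tr(b^2 a^4 b) = tr(b) * tr(b a^4 b) - tr(b a^4)   [square of b] = x^3*y^2*z - x^4*y - x^2*y^3 - x^3*z - 2*x*y^2*z + 5*x^2*y + y^3 + 2*x*z - 3*y
tr(b a b a) = tr(b a) * tr(b a) - tr(1)   [split at a repeated b] = z^2 - 2
and tr(a b a b a) = tr(a) * tr(b a b a) - tr(b a b)   [square of a] = x*z^2 - y*z - x
tr(a b a b a^2) = tr(a) * tr(a b a b a) - tr(a b a b)   [square of a] = x^2*z^2 - x*y*z - x^2 - z^2 + 2
next, tr(a^4 b a b) = tr(a) * tr(a b a b a^2) - tr(a b a b a)   [square of a] = x^3*z^2 - x^2*y*z - x^3 - 2*x*z^2 + y*z + 3*x
next, tr(a^4 b a) = tr(a) * tr(b a^4) - tr(b a^3)   [square of a] = x^4*z - x^3*y - 3*x^2*z + 2*x*y + z
tr(b^2 a^4 b a) = tr(b) * tr(a^4 b a b) - tr(a^4 b a)   [square of b] = x^3*y*z^2 - x^4*z - x^2*y^2*z - 2*x*y*z^2 + 3*x^2*z + y^2*z + x*y - z
tr(a^-1 b^2 a^4 b) = tr(b^2 a^4 b) * tr(a) - tr(b^2 a^4 b a)   [inverse elimination on a] = x^4*y^2*z - x^5*y - x^3*y^3 - x^3*y*z^2 - x^2*y^2*z + 5*x^3*y + x*y^3 + 2*x*y*z^2 - x^2*z - y^2*z - 4*x*y + z
tr(b^2 a^4 b^-1 a^-1) = tr(a^-1 b^2 a^4) * tr(b) - tr(a^-1 b^2 a^4 b)   [inverse elimination on b] = -x^4*y^2*z + x^5*y + x^3*y^3 + x^3*y*z^2 + 2*x^2*y^2*z - 6*x^3*y - 2*x*y^3 - 2*x*y*z^2 + x^2*z + 7*x*y - z
tr(a^-1 b^2 a^4 b^-1 a^-1) = tr(b^2 a^4 b^-1 a^-1) * tr(a) - tr(b^2 a^4 b^-1)   [inverse elimination on a] = -x^5*y^2*z + x^6*y + x^4*y^3 + x^4*y*z^2 + 2*x^3*y^2*z - 6*x^4*y - 2*x^2*y^3 - 2*x^2*y*z^2 + 8*x^2*y + x*z - y
and tr(b^3 a) = tr(b) * tr(b a b) - tr(b a)   [square of b] = y^2*z - x*y - z
and tr(b^3) = tr(b) * tr(b^2) - tr(b)   [square of b] = y^3 - 3*y
tr(a b^3 a) = tr(a) * tr(b^3 a) - tr(b^3)   [square of a] = x*y^2*z - x^2*y - y^3 - x*z + 3*y
and tr(b^2 a^3 b) = tr(a) * tr(a b^3 a) - tr(a b^3)   [square of a] = x^2*y^2*z - x^3*y - x*y^3 - x^2*z - y^2*z + 4*x*y + z
and tr(b a b^2 a^2) = tr(b) * tr(a^2 b a b) - tr(a^2 b a)   [square of b] = x*y*z^2 - x^2*z - y^2*z + z
and tr(b a b^2 a) = tr(b) * tr(a b a b) - tr(a b a)   [square of b] = y*z^2 - x*z - y
and tr(b^2 a^3 b a) = tr(a) * tr(b a b^2 a^2) - tr(b a b^2 a)   [square of a] = x^2*y*z^2 - x^3*z - x*y^2*z - y*z^2 + 2*x*z + y
next, tr(b a^-1 b^2 a^3) = tr(b^2 a^3 b) * tr(a) - tr(b^2 a^3 b a)   [inverse elimination on a] = x^3*y^2*z - x^4*y - x^2*y^3 - x^2*y*z^2 + 4*x^2*y + y*z^2 - x*z - y
and tr(b^3 a^4 b) = tr(b) * tr(b a^4 b^2) - tr(b a^4 b)   [square of b] = x^3*y^3*z - x^4*y^2 - x^2*y^4 - 2*x^3*y*z - 2*x*y^3*z + x^4 + 6*x^2*y^2 + y^4 + 4*x*y*z - 4*x^2 - 4*y^2 + 2
tr(b a b^3 a^2) = tr(b) * tr(a^2 b a b^2) - tr(a^2 b a b)   [square of b] = x*y^2*z^2 - x^2*y*z - y^3*z - x*z^2 + 2*y*z + x
next, tr(b a b^3 a) = tr(b) * tr(a b a b^2) - tr(a b a b)   [square of b] = y^2*z^2 - x*y*z - y^2 - z^2 + 2
tr(a b a b^3 a^2) = tr(a) * tr(b a b^3 a^2) - tr(b a b^3 a)   [square of a] = x^2*y^2*z^2 - x^3*y*z - x*y^3*z - x^2*z^2 - y^2*z^2 + 3*x*y*z + x^2 + y^2 + z^2 - 2
next, tr(b^3 a^4 b a) = tr(a) * tr(a b a b^3 a^2) - tr(a b a b^3 a)   [square of a] = x^3*y^2*z^2 - x^4*y*z - x^2*y^3*z - x^3*z^2 - 2*x*y^2*z^2 + 4*x^2*y*z + y^3*z + x^3 + x*y^2 + 2*x*z^2 - 2*y*z - 3*x
next, tr(b^2 a^4 b a^-1 b) = tr(b^3 a^4 b) * tr(a) - tr(b^3 a^4 b a)   [inverse elimination on a] = x^4*y^3*z - x^5*y^2 - x^3*y^4 - x^3*y^2*z^2 - x^4*y*z - x^2*y^3*z + x^5 + 6*x^3*y^2 + x^3*z^2 + x*y^4 + 2*x*y^2*z^2 - y^3*z - 5*x^3 - 5*x*y^2 - 2*x*z^2 + 2*y*z + 5*x
next, tr(a b^2 a^4) = tr(a) * tr(a b^2 a^3) - tr(a b^2 a^2)   [square of a] = x^4*y*z - x^5 - x^3*y^2 - 3*x^2*y*z + 5*x^3 + 2*x*y^2 + y*z - 5*x
and tr(b a b^2 a^4 b) = tr(b) * tr(a b^2 a^4 b) - tr(a b^2 a^4)   [square of b] = x^3*y^2*z^2 - 2*x^4*y*z - x^2*y^3*z + x^5 + x^3*y^2 - 2*x*y^2*z^2 + 6*x^2*y*z + y^3*z - 5*x^3 - x*y^2 - 2*y*z + 5*x
and tr(b a b a b a) = tr(a b a b) * tr(a b) - tr(b a)   [split at a repeated a] = z^3 - 3*z
and tr(a b a b a b a) = tr(a) * tr(b a b a b a) - tr(b a b a b)   [square of a] = x*z^3 - y*z^2 - 2*x*z + y
next, tr(b a b a b a^3) = tr(a) * tr(a b a b a b a) - tr(a b a b a b)   [square of a] = x^2*z^3 - x*y*z^2 - 2*x^2*z - z^3 + x*y + 3*z
and tr(a^4 b a b a b) = tr(a) * tr(b a b a b a^3) - tr(b a b a b a^2)   [square of a] = x^3*z^3 - x^2*y*z^2 - 2*x^3*z - 2*x*z^3 + x^2*y + y*z^2 + 5*x*z - y
tr(a^4 b a b a) = tr(a) * tr(a b a b a^3) - tr(a b a b a^2)   [square of a] = x^4*z^2 - x^3*y*z - x^4 - 3*x^2*z^2 + 2*x*y*z + 4*x^2 + z^2 - 2
tr(b a b^2 a^4 b a) = tr(b) * tr(a^4 b a b a b) - tr(a^4 b a b a)   [square of b] = x^3*y*z^3 - x^4*z^2 - x^2*y^2*z^2 - x^3*y*z - 2*x*y*z^3 + x^4 + x^2*y^2 + 3*x^2*z^2 + y^2*z^2 + 3*x*y*z - 4*x^2 - y^2 - z^2 + 2
tr(b^2 a^4 b a^-1 b a) = tr(b a b^2 a^4 b) * tr(a) - tr(b a b^2 a^4 b a)   [inverse elimination on a] = x^4*y^2*z^2 - 2*x^5*y*z - x^3*y^3*z - x^3*y*z^3 + x^6 + x^4*y^2 + x^4*z^2 - x^2*y^2*z^2 + 7*x^3*y*z + x*y^3*z + 2*x*y*z^3 - 6*x^4 - 2*x^2*y^2 - 3*x^2*z^2 - y^2*z^2 - 5*x*y*z + 9*x^2 + y^2 + z^2 - 2
tr(a^-1 b a^-1 b^2 a^4 b) = tr(b^2 a^4 b a^-1 b) * tr(a) - tr(b^2 a^4 b a^-1 b a)   [inverse elimination on a] = x^5*y^3*z - x^6*y^2 - x^4*y^4 - 2*x^4*y^2*z^2 + x^5*y*z + x^3*y*z^3 + 5*x^4*y^2 + x^2*y^4 + 3*x^2*y^2*z^2 - 7*x^3*y*z - 2*x*y^3*z - 2*x*y*z^3 + x^4 - 3*x^2*y^2 + x^2*z^2 + y^2*z^2 + 7*x*y*z - 4*x^2 - y^2 - z^2 + 2
tr(a^-1 b^2 a^4 b^-1 a^-1 b) = tr(a^-1 b a^-1 b^2 a^4) * tr(b) - tr(a^-1 b a^-1 b^2 a^4 b)   [inverse elimination on b] = -x^5*y^3*z + x^6*y^2 + x^4*y^4 + 2*x^4*y^2*z^2 - x^5*y*z + x^3*y^3*z - x^3*y*z^3 - 6*x^4*y^2 - 2*x^2*y^4 - 4*x^2*y^2*z^2 + 7*x^3*y*z + 2*x*y^3*z + 2*x*y*z^3 - x^4 + 7*x^2*y^2 - x^2*z^2 - 8*x*y*z + 4*x^2 + z^2 - 2
and tr(a b^-1 a^-1 b^-1 a^-1 b^2 a^3) = tr(a^-1 b^2 a^4 b^-1 a^-1) * tr(b) - tr(a^-1 b^2 a^4 b^-1 a^-1 b)   [inverse elimination on b] = -x^4*y^2*z^2 + x^5*y*z + x^3*y^3*z + x^3*y*z^3 + 2*x^2*y^2*z^2 - 7*x^3*y*z - 2*x*y^3*z - 2*x*y*z^3 + x^4 + x^2*y^2 + x^2*z^2 + 9*x*y*z - 4*x^2 - y^2 - z^2 + 2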